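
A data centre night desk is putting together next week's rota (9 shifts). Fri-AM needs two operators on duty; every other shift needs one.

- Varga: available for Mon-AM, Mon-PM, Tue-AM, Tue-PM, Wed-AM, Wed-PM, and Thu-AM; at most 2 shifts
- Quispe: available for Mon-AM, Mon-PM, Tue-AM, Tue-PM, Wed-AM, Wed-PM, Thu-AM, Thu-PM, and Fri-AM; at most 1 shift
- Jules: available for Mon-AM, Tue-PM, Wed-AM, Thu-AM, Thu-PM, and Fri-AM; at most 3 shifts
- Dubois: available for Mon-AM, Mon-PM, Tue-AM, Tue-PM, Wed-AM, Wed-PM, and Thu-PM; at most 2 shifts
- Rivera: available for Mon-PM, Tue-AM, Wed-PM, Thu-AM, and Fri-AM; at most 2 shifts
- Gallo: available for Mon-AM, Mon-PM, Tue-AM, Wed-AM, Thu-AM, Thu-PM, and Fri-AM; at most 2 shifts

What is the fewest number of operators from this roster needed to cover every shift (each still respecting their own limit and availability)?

5

10 slots to fill and no one can take more than 3, so at least ⌈10/3⌉ = 4 operators are needed.
Any 4 operators together have capacity at most 3+2+2+2 = 9 < 10 slots, so 4 can never suffice.
Varga, Quispe, Jules, Dubois, and Rivera alone can cover everything: Mon-AM→Varga, Mon-PM→Varga, Tue-AM→Dubois, Tue-PM→Jules, Wed-AM→Jules, Wed-PM→Dubois, Thu-AM→Rivera, Thu-PM→Quispe, Fri-AM→Jules+Rivera.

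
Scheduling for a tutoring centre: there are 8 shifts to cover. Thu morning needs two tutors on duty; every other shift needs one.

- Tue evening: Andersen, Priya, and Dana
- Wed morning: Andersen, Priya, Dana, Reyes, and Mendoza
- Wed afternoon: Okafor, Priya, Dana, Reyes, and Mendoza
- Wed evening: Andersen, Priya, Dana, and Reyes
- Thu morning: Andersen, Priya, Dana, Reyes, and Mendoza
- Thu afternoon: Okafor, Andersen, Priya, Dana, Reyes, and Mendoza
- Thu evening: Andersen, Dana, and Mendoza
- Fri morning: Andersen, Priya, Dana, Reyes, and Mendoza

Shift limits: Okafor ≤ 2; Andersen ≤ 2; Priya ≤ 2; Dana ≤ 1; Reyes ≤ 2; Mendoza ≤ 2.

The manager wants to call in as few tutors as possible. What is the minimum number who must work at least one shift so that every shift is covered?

5

9 slots to fill and no one can take more than 2, so at least ⌈9/2⌉ = 5 tutors are needed.
Okafor, Andersen, Priya, Dana, and Reyes alone can cover everything: Tue evening→Andersen, Wed morning→Priya, Wed afternoon→Okafor, Wed evening→Priya, Thu morning→Dana+Reyes, Thu afternoon→Okafor, Thu evening→Andersen, Fri morning→Reyes.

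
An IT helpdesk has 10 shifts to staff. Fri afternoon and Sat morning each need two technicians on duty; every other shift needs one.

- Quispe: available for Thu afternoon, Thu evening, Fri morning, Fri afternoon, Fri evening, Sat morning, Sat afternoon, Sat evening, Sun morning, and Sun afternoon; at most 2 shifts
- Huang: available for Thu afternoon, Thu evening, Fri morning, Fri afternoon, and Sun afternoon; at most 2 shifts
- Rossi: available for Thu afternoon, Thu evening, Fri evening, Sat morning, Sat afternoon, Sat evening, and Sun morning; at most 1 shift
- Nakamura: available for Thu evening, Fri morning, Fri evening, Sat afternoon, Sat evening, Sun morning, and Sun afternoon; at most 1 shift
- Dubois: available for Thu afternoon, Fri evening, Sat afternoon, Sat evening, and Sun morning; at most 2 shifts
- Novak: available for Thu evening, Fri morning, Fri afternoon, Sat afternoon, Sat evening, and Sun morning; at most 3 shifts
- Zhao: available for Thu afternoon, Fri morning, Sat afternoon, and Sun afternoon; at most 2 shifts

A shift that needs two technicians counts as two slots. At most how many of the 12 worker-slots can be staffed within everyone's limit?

12

Total capacity across all technicians is 2+2+1+1+2+3+2 = 13, and 12 slots are needed, so at most 12 can be filled.
An assignment achieving 12: Thu afternoon→Dubois, Thu evening→Novak, Fri morning→Novak, Fri afternoon→Quispe+Huang, Fri evening→Nakamura, Sat morning→Quispe+Rossi, Sat afternoon→Zhao, Sat evening→Dubois, Sun morning→Novak, Sun afternoon→Huang.
Loads: Quispe 2/2, Huang 2/2, Rossi 1/1, Nakamura 1/1, Dubois 2/2, Novak 3/3, Zhao 1/2.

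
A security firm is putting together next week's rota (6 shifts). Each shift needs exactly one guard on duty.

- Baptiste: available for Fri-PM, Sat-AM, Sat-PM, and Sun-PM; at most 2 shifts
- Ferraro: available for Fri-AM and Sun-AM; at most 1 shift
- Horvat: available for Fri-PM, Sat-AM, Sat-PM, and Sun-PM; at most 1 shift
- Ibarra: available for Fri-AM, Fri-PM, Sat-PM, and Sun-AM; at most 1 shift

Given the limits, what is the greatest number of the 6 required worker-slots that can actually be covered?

5

Total capacity across all guards is 2+1+1+1 = 5, and 6 slots are needed, so at most 5 can be filled.
An assignment achieving 5: Fri-AM→Ferraro, Fri-PM→Horvat, Sat-AM→Baptiste, Sun-AM→Ibarra, Sun-PM→Baptiste.
Loads: Baptiste 2/2, Ferraro 1/1, Horvat 1/1, Ibarra 1/1.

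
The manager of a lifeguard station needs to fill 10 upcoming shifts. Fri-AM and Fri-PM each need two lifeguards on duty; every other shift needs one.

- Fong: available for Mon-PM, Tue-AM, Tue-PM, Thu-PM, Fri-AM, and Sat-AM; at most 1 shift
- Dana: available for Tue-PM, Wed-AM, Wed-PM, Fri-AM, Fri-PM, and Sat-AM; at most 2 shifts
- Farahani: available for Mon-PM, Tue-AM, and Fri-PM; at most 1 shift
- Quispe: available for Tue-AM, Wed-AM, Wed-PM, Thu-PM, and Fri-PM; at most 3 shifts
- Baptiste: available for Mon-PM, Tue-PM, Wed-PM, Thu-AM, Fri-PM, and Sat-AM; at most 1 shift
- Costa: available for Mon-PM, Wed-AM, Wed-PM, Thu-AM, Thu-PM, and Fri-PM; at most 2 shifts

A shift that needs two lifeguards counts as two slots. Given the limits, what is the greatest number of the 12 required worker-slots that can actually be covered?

Total capacity across all lifeguards is 1+2+1+3+1+2 = 10, and 12 slots are needed, so at most 10 can be filled.
An assignment achieving 10: Mon-PM→Costa, Tue-AM→Farahani, Tue-PM→Dana, Wed-AM→Quispe, Wed-PM→Quispe, Thu-AM→Baptiste, Thu-PM→Quispe, Fri-AM→Fong+Dana, Fri-PM→Costa.
Loads: Fong 1/1, Dana 2/2, Farahani 1/1, Quispe 3/3, Baptiste 1/1, Costa 2/2.

10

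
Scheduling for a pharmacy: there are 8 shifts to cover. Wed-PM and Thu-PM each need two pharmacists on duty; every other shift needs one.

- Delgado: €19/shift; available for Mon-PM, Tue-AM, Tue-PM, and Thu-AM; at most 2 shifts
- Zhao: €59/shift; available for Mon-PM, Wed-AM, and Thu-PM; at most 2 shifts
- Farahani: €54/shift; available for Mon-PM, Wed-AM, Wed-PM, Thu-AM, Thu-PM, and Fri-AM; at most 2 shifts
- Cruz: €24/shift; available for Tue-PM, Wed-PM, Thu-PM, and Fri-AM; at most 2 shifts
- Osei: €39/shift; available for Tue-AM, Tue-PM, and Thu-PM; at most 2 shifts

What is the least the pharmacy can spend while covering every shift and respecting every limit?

Wed-PM can only be covered by Farahani and Cruz, so that assignment is forced.
Picking the cheapest available pharmacist for each shift independently would cost €295, but that ignores the shift limits.
An optimal schedule: Mon-PM→Zhao, Tue-AM→Delgado, Tue-PM→Osei, Wed-AM→Zhao, Wed-PM→Farahani+Cruz, Thu-AM→Delgado, Thu-PM→Cruz+Osei, Fri-AM→Farahani.
Total: 59 + 19 + 39 + 59 + 54 + 24 + 19 + 24 + 39 + 54 = €390.

€390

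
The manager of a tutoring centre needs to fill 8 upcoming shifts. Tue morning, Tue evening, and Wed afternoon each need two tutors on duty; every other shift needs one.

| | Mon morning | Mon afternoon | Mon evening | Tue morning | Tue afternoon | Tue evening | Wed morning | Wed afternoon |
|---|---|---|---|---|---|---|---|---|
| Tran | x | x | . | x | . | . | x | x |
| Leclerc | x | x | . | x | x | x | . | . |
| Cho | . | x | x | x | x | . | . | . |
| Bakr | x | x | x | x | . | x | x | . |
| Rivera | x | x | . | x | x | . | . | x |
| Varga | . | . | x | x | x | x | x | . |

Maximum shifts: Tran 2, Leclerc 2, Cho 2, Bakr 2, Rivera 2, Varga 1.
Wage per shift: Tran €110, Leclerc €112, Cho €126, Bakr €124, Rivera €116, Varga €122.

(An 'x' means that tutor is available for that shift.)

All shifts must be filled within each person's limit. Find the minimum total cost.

Wed afternoon can only be covered by Tran and Rivera, so that assignment is forced.
Picking the cheapest available tutor for each shift independently would cost €1246, but that ignores the shift limits.
An optimal schedule: Mon morning→Leclerc, Mon afternoon→Bakr, Mon evening→Cho, Tue morning→Rivera+Varga, Tue afternoon→Cho, Tue evening→Leclerc+Bakr, Wed morning→Tran, Wed afternoon→Tran+Rivera.
Total: 112 + 124 + 126 + 116 + 122 + 126 + 112 + 124 + 110 + 110 + 116 = €1298.

€1298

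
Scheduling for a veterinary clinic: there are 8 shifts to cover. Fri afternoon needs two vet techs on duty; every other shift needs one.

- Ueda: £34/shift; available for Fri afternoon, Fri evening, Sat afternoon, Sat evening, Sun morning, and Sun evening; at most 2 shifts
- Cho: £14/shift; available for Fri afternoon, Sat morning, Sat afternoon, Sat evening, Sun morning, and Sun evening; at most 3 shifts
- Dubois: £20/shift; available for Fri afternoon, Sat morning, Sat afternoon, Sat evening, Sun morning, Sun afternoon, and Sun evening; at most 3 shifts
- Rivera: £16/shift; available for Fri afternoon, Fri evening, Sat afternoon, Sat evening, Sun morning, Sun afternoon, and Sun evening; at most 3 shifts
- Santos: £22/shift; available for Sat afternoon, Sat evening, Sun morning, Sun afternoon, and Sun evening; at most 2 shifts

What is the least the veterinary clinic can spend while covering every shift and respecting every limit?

Picking the cheapest available vet tech for each shift independently would cost £132, but that ignores the shift limits.
An optimal schedule: Fri afternoon→Rivera+Dubois, Fri evening→Rivera, Sat morning→Cho, Sat afternoon→Cho, Sat evening→Cho, Sun morning→Dubois, Sun afternoon→Rivera, Sun evening→Dubois.
Total: 16 + 20 + 16 + 14 + 14 + 14 + 20 + 16 + 20 = £150.

£150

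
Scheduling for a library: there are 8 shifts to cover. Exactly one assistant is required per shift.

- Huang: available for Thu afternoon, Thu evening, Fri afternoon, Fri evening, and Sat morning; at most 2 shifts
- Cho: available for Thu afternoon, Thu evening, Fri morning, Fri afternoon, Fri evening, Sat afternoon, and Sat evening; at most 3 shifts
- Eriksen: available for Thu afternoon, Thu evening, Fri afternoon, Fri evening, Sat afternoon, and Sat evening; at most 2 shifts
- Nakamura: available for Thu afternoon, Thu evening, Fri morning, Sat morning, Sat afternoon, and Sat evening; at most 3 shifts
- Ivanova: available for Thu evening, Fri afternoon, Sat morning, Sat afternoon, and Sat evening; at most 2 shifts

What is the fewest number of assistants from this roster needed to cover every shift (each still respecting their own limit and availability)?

8 slots to fill and no one can take more than 3, so at least ⌈8/3⌉ = 3 assistants are needed.
Huang, Cho, and Nakamura alone can cover everything: Thu afternoon→Nakamura, Thu evening→Nakamura, Fri morning→Cho, Fri afternoon→Huang, Fri evening→Huang, Sat morning→Nakamura, Sat afternoon→Cho, Sat evening→Cho.

3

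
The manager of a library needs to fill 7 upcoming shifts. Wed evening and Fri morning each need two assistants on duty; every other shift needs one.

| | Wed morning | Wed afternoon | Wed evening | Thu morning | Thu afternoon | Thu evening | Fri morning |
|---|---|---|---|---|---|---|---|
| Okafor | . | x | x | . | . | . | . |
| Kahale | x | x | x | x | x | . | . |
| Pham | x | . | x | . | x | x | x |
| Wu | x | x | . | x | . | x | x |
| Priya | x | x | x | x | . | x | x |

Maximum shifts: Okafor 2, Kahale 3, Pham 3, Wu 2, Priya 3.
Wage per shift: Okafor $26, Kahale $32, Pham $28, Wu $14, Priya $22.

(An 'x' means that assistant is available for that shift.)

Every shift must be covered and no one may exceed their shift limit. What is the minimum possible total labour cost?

$202

Picking the cheapest available assistant for each shift independently would cost $168, but that ignores the shift limits.
An optimal schedule: Wed morning→Priya, Wed afternoon→Okafor, Wed evening→Priya+Okafor, Thu morning→Wu, Thu afternoon→Pham, Thu evening→Wu, Fri morning→Priya+Pham.
Total: 22 + 26 + 22 + 26 + 14 + 28 + 14 + 22 + 28 = $202.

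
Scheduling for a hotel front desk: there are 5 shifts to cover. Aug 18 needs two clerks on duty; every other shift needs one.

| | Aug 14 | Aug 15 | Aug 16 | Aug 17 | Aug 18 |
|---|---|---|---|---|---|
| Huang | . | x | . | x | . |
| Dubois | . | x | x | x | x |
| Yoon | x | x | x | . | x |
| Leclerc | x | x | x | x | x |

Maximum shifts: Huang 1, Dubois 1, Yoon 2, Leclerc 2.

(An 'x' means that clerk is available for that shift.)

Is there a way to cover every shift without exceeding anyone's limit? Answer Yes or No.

Yes

One valid schedule: Aug 14→Yoon, Aug 15→Leclerc, Aug 16→Dubois, Aug 17→Huang, Aug 18→Yoon+Leclerc.
Loads: Huang 1/1, Dubois 1/1, Yoon 2/2, Leclerc 2/2 — all within limits.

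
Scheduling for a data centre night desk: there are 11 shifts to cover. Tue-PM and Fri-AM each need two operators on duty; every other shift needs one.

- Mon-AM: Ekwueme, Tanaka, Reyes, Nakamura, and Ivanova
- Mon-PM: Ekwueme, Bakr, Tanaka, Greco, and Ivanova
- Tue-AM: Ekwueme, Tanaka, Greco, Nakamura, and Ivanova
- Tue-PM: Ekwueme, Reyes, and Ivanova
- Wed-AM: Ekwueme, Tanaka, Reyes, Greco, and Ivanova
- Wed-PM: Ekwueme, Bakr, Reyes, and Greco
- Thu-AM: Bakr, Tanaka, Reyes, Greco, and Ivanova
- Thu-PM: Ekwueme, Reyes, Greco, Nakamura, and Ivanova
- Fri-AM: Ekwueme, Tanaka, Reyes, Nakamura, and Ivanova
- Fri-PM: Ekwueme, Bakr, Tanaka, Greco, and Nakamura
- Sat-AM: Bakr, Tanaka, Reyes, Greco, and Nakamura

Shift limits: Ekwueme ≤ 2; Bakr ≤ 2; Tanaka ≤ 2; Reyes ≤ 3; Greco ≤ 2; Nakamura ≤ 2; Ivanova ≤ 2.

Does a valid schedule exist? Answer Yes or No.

Yes

One valid schedule: Mon-AM→Tanaka, Mon-PM→Bakr, Tue-AM→Tanaka, Tue-PM→Ekwueme+Reyes, Wed-AM→Reyes, Wed-PM→Ekwueme, Thu-AM→Bakr, Thu-PM→Reyes, Fri-AM→Nakamura+Ivanova, Fri-PM→Greco, Sat-AM→Greco.
Loads: Ekwueme 2/2, Bakr 2/2, Tanaka 2/2, Reyes 3/3, Greco 2/2, Nakamura 1/2, Ivanova 1/2 — all within limits.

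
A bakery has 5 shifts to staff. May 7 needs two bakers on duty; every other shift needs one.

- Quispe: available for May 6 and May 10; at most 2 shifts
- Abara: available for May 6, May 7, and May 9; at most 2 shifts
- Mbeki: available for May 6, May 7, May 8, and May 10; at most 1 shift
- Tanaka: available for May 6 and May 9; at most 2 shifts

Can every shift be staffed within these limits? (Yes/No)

Total capacity is 7 and 6 slots are needed, so capacity alone doesn't rule it out.
Shifts {May 7, May 8} need 3 worker-slots in total, but the bakers available for any of those shifts (Abara and Mbeki) can supply at most 2 among them. So no valid schedule exists.

No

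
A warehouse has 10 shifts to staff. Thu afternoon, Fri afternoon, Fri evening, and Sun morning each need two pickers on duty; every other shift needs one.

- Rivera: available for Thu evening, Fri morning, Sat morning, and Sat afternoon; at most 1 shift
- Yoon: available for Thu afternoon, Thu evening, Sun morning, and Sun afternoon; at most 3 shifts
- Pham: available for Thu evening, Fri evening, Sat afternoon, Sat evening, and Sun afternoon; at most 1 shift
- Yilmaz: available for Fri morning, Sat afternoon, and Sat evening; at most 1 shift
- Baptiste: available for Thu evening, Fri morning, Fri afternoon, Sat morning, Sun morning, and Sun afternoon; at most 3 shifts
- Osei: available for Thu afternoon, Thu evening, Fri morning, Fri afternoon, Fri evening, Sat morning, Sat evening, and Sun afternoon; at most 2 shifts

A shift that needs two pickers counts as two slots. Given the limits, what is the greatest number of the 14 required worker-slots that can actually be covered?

Total capacity across all pickers is 1+3+1+1+3+2 = 11, and 14 slots are needed, so at most 11 can be filled.
An assignment achieving 11: Thu afternoon→Yoon+Osei, Fri morning→Baptiste, Fri afternoon→Baptiste+Osei, Fri evening→Pham, Sat morning→Rivera, Sat afternoon→Yilmaz, Sun morning→Yoon+Baptiste, Sun afternoon→Yoon.
Loads: Rivera 1/1, Yoon 3/3, Pham 1/1, Yilmaz 1/1, Baptiste 3/3, Osei 2/2.

11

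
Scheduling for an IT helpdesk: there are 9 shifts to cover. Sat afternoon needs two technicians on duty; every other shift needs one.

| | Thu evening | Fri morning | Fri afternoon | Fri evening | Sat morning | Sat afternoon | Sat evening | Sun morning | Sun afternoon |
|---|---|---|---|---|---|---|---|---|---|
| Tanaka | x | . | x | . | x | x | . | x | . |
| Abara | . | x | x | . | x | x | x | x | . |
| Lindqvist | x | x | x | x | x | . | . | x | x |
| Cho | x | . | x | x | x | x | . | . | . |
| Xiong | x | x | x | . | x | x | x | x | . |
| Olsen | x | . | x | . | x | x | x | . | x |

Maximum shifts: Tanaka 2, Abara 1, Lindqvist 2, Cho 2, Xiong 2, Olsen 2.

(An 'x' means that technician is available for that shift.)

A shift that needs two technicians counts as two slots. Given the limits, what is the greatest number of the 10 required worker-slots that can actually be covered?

10

Total capacity across all technicians is 2+1+2+2+2+2 = 11, and 10 slots are needed, so at most 10 can be filled.
An assignment achieving 10: Thu evening→Tanaka, Fri morning→Abara, Fri afternoon→Cho, Fri evening→Lindqvist, Sat morning→Olsen, Sat afternoon→Cho+Xiong, Sat evening→Xiong, Sun morning→Tanaka, Sun afternoon→Lindqvist.
Loads: Tanaka 2/2, Abara 1/1, Lindqvist 2/2, Cho 2/2, Xiong 2/2, Olsen 1/2.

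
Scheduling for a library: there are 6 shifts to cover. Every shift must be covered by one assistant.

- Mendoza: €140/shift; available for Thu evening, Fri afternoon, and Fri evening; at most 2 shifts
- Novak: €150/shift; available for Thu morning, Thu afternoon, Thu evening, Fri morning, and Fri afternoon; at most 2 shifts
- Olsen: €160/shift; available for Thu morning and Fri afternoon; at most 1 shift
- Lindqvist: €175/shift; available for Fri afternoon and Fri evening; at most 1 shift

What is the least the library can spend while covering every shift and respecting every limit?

€915

Thu afternoon can only be covered by Novak, so that assignment is forced.
Fri morning can only be covered by Novak, so that assignment is forced.
Picking the cheapest available assistant for each shift independently would cost €870, but that ignores the shift limits.
An optimal schedule: Thu morning→Olsen, Thu afternoon→Novak, Thu evening→Mendoza, Fri morning→Novak, Fri afternoon→Lindqvist, Fri evening→Mendoza.
Total: 160 + 150 + 140 + 150 + 175 + 140 = €915.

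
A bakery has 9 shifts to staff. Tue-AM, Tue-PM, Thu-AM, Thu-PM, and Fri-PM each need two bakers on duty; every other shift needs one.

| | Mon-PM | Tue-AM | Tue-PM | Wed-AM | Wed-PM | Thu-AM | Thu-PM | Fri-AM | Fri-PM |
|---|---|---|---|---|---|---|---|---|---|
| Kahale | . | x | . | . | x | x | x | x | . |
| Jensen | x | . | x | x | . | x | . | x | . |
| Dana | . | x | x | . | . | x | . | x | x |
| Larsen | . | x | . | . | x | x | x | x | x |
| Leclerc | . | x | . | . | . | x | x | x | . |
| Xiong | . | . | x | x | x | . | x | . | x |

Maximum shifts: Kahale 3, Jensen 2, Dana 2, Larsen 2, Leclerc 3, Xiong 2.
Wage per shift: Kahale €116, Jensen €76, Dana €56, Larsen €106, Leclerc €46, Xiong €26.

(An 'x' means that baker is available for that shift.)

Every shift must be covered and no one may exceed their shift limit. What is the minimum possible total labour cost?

€1014

Mon-PM can only be covered by Jensen, so that assignment is forced.
Picking the cheapest available baker for each shift independently would cost €614, but that ignores the shift limits.
An optimal schedule: Mon-PM→Jensen, Tue-AM→Kahale+Leclerc, Tue-PM→Dana+Xiong, Wed-AM→Jensen, Wed-PM→Kahale, Thu-AM→Larsen+Leclerc, Thu-PM→Leclerc+Xiong, Fri-AM→Kahale, Fri-PM→Dana+Larsen.
Total: 76 + 116 + 46 + 56 + 26 + 76 + 116 + 106 + 46 + 46 + 26 + 116 + 56 + 106 = €1014.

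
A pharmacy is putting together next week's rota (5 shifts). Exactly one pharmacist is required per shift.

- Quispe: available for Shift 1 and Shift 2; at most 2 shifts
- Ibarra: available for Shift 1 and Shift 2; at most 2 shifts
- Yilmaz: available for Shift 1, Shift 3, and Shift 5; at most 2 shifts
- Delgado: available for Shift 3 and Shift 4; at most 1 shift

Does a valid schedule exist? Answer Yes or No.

Yes

Shift 4 can only be covered by Delgado, so that assignment is forced.
Shift 5 can only be covered by Yilmaz, so that assignment is forced.
One valid schedule: Shift 1→Quispe, Shift 2→Quispe, Shift 3→Yilmaz, Shift 4→Delgado, Shift 5→Yilmaz.
Loads: Quispe 2/2, Ibarra 0/2, Yilmaz 2/2, Delgado 1/1 — all within limits.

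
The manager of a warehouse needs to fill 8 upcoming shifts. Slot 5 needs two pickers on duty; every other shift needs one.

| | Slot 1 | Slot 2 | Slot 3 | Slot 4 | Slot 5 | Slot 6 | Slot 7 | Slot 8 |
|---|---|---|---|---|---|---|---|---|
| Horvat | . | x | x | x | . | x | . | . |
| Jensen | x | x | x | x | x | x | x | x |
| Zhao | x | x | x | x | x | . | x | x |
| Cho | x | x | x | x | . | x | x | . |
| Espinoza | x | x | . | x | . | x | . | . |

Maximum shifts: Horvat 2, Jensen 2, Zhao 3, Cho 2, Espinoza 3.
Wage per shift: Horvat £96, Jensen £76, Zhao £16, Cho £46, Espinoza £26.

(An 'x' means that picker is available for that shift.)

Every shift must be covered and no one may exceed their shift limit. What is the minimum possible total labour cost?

£294

Slot 5 can only be covered by Jensen and Zhao, so that assignment is forced.
Picking the cheapest available picker for each shift independently would cost £214, but that ignores the shift limits.
An optimal schedule: Slot 1→Espinoza, Slot 2→Espinoza, Slot 3→Cho, Slot 4→Cho, Slot 5→Zhao+Jensen, Slot 6→Espinoza, Slot 7→Zhao, Slot 8→Zhao.
Total: 26 + 26 + 46 + 46 + 16 + 76 + 26 + 16 + 16 = £294.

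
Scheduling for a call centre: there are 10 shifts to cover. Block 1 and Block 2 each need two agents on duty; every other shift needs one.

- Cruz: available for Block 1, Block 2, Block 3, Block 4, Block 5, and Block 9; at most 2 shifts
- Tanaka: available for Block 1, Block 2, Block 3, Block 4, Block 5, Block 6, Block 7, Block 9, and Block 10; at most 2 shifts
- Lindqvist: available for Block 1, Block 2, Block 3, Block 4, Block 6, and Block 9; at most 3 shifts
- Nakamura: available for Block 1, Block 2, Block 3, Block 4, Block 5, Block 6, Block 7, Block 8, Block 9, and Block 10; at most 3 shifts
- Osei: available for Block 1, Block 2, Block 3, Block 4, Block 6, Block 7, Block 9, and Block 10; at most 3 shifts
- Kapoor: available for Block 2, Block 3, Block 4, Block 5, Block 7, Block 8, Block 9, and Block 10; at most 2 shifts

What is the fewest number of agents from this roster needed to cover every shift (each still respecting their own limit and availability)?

12 slots to fill and no one can take more than 3, so at least ⌈12/3⌉ = 4 agents are needed.
Any 4 agents together have capacity at most 3+3+3+2 = 11 < 12 slots, so 4 can never suffice.
Cruz, Tanaka, Lindqvist, Nakamura, and Osei alone can cover everything: Block 1→Nakamura+Osei, Block 2→Nakamura+Osei, Block 3→Cruz, Block 4→Lindqvist, Block 5→Cruz, Block 6→Lindqvist, Block 7→Tanaka, Block 8→Nakamura, Block 9→Lindqvist, Block 10→Tanaka.

5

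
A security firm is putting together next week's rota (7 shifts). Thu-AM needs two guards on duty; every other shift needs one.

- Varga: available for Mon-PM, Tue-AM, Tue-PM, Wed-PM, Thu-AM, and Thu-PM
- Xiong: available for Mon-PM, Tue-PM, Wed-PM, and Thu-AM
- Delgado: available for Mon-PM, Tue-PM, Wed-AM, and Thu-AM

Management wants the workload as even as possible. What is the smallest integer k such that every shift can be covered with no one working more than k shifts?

3

With 3 guards and 8 worker-slots to fill, someone must work at least ⌈8/3⌉ = 3 shifts, so k ≥ 3.
k = 3 works: Mon-PM→Xiong, Tue-AM→Varga, Tue-PM→Xiong, Wed-AM→Delgado, Wed-PM→Varga, Thu-AM→Xiong+Delgado, Thu-PM→Varga.
Loads: Varga 3, Xiong 3, Delgado 2 — all ≤ 3.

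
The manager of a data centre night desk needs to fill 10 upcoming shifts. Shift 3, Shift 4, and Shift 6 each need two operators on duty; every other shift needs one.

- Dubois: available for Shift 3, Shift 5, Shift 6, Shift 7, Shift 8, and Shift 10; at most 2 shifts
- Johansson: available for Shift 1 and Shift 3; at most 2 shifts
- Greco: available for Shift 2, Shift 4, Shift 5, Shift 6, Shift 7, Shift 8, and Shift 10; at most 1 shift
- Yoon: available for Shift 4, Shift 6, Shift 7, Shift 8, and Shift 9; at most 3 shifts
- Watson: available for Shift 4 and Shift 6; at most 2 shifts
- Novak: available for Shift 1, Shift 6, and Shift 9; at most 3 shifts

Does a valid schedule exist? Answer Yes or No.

Total capacity is 13 and 13 slots are needed, so capacity alone doesn't rule it out.
Shifts {Shift 2, Shift 3, Shift 5, Shift 10} need 5 worker-slots in total, but the operators available for any of those shifts (Dubois, Johansson, and Greco) can supply at most 4 among them. So no valid schedule exists.

No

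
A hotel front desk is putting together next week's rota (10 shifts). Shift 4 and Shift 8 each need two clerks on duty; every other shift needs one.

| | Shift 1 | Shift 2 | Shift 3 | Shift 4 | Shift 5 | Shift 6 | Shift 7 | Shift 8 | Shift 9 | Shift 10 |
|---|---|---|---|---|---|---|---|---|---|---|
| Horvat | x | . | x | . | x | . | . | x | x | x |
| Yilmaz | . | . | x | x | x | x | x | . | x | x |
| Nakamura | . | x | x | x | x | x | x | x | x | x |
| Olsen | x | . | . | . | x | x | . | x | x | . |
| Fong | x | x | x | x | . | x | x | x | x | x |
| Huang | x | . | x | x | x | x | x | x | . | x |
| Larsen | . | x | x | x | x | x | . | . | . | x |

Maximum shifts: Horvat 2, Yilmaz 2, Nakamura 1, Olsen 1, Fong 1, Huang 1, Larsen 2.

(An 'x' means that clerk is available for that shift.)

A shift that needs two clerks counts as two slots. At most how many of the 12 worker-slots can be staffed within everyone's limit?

10

Total capacity across all clerks is 2+2+1+1+1+1+2 = 10, and 12 slots are needed, so at most 10 can be filled.
An assignment achieving 10: Shift 1→Horvat, Shift 2→Nakamura, Shift 3→Huang, Shift 4→Yilmaz+Fong, Shift 5→Larsen, Shift 6→Larsen, Shift 7→Yilmaz, Shift 8→Horvat+Olsen.
Loads: Horvat 2/2, Yilmaz 2/2, Nakamura 1/1, Olsen 1/1, Fong 1/1, Huang 1/1, Larsen 2/2.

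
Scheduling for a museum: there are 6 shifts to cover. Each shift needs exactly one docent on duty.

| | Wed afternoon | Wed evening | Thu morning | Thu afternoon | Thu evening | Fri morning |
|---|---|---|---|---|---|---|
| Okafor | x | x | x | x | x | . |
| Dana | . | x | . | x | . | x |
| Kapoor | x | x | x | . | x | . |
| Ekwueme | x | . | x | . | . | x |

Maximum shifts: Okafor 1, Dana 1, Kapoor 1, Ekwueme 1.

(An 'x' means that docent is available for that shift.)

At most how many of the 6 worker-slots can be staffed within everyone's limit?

Total capacity across all docents is 1+1+1+1 = 4, and 6 slots are needed, so at most 4 can be filled.
An assignment achieving 4: Wed afternoon→Ekwueme, Thu afternoon→Okafor, Thu evening→Kapoor, Fri morning→Dana.
Loads: Okafor 1/1, Dana 1/1, Kapoor 1/1, Ekwueme 1/1.

4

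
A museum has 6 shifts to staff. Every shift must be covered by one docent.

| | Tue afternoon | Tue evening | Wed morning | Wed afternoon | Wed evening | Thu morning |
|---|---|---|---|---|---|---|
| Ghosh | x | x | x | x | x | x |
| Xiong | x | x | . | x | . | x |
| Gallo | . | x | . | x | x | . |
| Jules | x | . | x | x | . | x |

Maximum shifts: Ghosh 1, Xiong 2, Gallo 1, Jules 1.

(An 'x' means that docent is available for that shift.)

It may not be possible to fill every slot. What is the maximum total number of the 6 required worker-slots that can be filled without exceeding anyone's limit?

5

Total capacity across all docents is 1+2+1+1 = 5, and 6 slots are needed, so at most 5 can be filled.
An assignment achieving 5: Tue afternoon→Xiong, Tue evening→Xiong, Wed morning→Ghosh, Wed evening→Gallo, Thu morning→Jules.
Loads: Ghosh 1/1, Xiong 2/2, Gallo 1/1, Jules 1/1.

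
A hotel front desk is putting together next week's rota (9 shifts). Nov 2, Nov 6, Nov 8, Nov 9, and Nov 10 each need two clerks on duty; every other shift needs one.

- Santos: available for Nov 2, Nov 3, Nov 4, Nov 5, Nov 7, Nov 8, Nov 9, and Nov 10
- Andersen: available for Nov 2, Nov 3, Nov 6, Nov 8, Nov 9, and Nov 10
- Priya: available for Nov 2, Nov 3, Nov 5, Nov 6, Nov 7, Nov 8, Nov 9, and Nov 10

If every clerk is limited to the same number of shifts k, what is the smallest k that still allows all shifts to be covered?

5

With 3 clerks and 14 worker-slots to fill, someone must work at least ⌈14/3⌉ = 5 shifts, so k ≥ 5.
k = 5 works: Nov 2→Santos+Andersen, Nov 3→Santos, Nov 4→Santos, Nov 5→Santos, Nov 6→Andersen+Priya, Nov 7→Santos, Nov 8→Andersen+Priya, Nov 9→Andersen+Priya, Nov 10→Andersen+Priya.
Loads: Santos 5, Andersen 5, Priya 4 — all ≤ 5.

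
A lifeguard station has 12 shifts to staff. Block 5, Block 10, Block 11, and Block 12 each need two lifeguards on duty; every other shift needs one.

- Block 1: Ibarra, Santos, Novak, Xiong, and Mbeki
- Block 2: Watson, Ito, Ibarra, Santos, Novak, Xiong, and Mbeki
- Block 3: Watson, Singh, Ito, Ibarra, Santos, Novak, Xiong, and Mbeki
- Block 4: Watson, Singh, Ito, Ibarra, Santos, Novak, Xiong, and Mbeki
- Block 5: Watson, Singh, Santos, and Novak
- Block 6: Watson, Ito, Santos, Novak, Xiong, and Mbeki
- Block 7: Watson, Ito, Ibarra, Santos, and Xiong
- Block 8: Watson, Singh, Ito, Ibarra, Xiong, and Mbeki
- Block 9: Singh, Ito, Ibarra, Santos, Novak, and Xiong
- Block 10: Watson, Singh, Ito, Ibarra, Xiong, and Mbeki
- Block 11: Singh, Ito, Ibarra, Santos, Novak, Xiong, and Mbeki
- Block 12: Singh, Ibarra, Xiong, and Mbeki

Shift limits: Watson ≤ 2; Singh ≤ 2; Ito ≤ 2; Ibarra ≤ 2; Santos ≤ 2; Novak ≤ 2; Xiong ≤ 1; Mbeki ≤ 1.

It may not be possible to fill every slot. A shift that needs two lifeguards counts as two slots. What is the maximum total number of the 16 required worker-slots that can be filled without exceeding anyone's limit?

Total capacity across all lifeguards is 2+2+2+2+2+2+1+1 = 14, and 16 slots are needed, so at most 14 can be filled.
An assignment achieving 14: Block 1→Ibarra, Block 2→Santos, Block 3→Novak, Block 5→Watson+Singh, Block 6→Ito, Block 7→Watson, Block 8→Ito, Block 9→Santos, Block 10→Xiong+Mbeki, Block 11→Novak, Block 12→Singh+Ibarra.
Loads: Watson 2/2, Singh 2/2, Ito 2/2, Ibarra 2/2, Santos 2/2, Novak 2/2, Xiong 1/1, Mbeki 1/1.

14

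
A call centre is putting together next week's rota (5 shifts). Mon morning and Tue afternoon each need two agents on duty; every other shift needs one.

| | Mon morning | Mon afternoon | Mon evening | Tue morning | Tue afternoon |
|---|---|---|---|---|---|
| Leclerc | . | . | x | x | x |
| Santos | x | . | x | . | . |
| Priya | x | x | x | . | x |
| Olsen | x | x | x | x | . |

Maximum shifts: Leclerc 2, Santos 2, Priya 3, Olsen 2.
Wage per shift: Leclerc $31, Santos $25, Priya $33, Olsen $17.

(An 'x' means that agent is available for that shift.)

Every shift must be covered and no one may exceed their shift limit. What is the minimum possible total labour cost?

$179

Tue afternoon can only be covered by Leclerc and Priya, so that assignment is forced.
Picking the cheapest available agent for each shift independently would cost $157, but that ignores the shift limits.
An optimal schedule: Mon morning→Olsen+Santos, Mon afternoon→Olsen, Mon evening→Santos, Tue morning→Leclerc, Tue afternoon→Leclerc+Priya.
Total: 17 + 25 + 17 + 25 + 31 + 31 + 33 = $179.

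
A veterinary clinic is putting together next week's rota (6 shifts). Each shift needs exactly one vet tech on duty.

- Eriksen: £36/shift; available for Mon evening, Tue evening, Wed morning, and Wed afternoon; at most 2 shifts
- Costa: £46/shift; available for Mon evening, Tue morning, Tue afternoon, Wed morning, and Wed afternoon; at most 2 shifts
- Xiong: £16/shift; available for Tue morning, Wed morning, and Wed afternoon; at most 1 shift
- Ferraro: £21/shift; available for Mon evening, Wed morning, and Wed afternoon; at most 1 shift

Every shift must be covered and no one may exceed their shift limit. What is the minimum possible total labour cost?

£201

Tue afternoon can only be covered by Costa, so that assignment is forced.
Tue evening can only be covered by Eriksen, so that assignment is forced.
Picking the cheapest available vet tech for each shift independently would cost £151, but that ignores the shift limits.
An optimal schedule: Mon evening→Eriksen, Tue morning→Costa, Tue afternoon→Costa, Tue evening→Eriksen, Wed morning→Xiong, Wed afternoon→Ferraro.
Total: 36 + 46 + 46 + 36 + 16 + 21 = £201.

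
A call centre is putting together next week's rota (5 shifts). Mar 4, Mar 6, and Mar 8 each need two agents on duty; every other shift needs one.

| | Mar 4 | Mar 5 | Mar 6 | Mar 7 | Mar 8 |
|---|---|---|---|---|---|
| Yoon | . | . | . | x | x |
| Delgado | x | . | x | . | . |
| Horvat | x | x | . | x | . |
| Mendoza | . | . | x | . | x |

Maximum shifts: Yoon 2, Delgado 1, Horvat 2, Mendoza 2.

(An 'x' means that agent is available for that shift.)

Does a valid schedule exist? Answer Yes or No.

Shifts {Mar 4, Mar 6} need 4 worker-slots in total, but the agents available for any of those shifts (Delgado, Horvat, and Mendoza) can supply at most 3 among them. So no valid schedule exists.

No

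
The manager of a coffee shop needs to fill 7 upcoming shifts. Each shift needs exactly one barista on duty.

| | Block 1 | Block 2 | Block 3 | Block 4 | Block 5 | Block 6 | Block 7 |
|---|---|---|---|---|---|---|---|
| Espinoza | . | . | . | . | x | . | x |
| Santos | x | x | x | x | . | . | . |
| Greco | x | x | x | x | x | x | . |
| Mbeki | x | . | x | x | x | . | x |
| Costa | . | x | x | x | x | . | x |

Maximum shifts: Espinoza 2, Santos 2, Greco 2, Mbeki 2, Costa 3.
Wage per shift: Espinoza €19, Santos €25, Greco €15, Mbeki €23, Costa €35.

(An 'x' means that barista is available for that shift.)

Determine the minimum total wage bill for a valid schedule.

€139

Block 6 can only be covered by Greco, so that assignment is forced.
Picking the cheapest available barista for each shift independently would cost €109, but that ignores the shift limits.
An optimal schedule: Block 1→Greco, Block 2→Santos, Block 3→Mbeki, Block 4→Mbeki, Block 5→Espinoza, Block 6→Greco, Block 7→Espinoza.
Total: 15 + 25 + 23 + 23 + 19 + 15 + 19 = €139.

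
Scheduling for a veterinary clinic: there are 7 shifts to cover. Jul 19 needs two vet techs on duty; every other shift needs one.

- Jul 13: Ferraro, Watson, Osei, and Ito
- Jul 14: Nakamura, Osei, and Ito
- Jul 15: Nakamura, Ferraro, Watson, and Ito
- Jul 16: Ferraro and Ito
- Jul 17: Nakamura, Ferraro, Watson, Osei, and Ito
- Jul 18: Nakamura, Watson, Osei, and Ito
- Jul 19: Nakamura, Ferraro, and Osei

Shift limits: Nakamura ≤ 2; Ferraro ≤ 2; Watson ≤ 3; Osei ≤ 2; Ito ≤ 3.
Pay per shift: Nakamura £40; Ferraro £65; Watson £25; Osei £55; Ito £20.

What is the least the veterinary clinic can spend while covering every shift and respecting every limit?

Picking the cheapest available vet tech for each shift independently would cost £215, but that ignores the shift limits.
An optimal schedule: Jul 13→Ito, Jul 14→Ito, Jul 15→Watson, Jul 16→Ito, Jul 17→Watson, Jul 18→Watson, Jul 19→Nakamura+Osei.
Total: 20 + 20 + 25 + 20 + 25 + 25 + 40 + 55 = £230.

£230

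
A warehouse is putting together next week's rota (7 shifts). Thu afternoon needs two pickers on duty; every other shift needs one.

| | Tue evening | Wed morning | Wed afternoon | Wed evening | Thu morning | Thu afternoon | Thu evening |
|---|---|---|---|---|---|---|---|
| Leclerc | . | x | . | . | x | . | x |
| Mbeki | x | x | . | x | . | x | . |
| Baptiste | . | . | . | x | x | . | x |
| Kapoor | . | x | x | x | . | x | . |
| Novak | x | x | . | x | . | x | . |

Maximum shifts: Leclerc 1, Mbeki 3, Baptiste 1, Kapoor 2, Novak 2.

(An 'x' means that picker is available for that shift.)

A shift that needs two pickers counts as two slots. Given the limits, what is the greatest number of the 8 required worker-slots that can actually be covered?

Total capacity across all pickers is 1+3+1+2+2 = 9, and 8 slots are needed, so at most 8 can be filled.
An assignment achieving 8: Tue evening→Mbeki, Wed morning→Mbeki, Wed afternoon→Kapoor, Wed evening→Novak, Thu morning→Leclerc, Thu afternoon→Mbeki+Kapoor, Thu evening→Baptiste.
Loads: Leclerc 1/1, Mbeki 3/3, Baptiste 1/1, Kapoor 2/2, Novak 1/2.

8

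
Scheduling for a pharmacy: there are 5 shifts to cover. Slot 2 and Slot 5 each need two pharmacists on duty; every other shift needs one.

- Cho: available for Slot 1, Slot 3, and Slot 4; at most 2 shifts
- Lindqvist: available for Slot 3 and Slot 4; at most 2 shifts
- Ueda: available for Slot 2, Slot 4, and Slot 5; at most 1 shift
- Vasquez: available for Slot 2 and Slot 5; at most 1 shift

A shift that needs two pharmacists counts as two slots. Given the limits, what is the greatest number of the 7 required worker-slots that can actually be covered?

5

Total capacity across all pharmacists is 2+2+1+1 = 6, and 7 slots are needed, so at most 6 can be filled.
Shifts {Slot 2, Slot 5} need 4 slots but only Ueda and Vasquez are available for them, supplying at most 2 — so at least 2 slots must go unfilled.
An assignment achieving 5: Slot 1→Cho, Slot 2→Ueda+Vasquez, Slot 3→Cho, Slot 4→Lindqvist.
Loads: Cho 2/2, Lindqvist 1/2, Ueda 1/1, Vasquez 1/1.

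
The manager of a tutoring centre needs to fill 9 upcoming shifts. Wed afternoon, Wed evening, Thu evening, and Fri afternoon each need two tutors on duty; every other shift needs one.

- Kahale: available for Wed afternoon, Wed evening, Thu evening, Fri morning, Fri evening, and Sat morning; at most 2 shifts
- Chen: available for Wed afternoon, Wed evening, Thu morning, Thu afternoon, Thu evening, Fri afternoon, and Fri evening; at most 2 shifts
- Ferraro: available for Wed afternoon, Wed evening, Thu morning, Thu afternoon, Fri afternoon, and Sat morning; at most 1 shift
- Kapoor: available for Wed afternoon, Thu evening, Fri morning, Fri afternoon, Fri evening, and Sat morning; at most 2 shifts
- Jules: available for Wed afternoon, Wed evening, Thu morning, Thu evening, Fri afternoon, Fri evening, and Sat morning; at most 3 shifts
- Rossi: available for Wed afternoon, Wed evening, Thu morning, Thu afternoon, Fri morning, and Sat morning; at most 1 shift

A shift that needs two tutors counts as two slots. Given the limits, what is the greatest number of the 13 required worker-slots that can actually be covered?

11

Total capacity across all tutors is 2+2+1+2+3+1 = 11, and 13 slots are needed, so at most 11 can be filled.
An assignment achieving 11: Wed evening→Jules+Rossi, Thu morning→Chen, Thu afternoon→Chen, Thu evening→Kahale+Kapoor, Fri morning→Kahale, Fri afternoon→Ferraro+Kapoor, Fri evening→Jules, Sat morning→Jules.
Loads: Kahale 2/2, Chen 2/2, Ferraro 1/1, Kapoor 2/2, Jules 3/3, Rossi 1/1.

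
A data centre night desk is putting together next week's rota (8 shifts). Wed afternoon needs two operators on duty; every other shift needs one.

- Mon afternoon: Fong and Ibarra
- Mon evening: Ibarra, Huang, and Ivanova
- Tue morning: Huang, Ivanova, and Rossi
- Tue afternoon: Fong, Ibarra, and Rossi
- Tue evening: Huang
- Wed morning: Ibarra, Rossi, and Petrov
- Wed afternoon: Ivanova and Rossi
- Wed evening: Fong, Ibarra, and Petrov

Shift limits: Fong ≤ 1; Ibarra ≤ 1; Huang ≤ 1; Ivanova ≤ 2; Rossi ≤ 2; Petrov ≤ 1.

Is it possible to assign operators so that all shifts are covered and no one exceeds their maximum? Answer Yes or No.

Total capacity is 1+1+1+2+2+1 = 8 but 9 worker-slots are needed — infeasible.

No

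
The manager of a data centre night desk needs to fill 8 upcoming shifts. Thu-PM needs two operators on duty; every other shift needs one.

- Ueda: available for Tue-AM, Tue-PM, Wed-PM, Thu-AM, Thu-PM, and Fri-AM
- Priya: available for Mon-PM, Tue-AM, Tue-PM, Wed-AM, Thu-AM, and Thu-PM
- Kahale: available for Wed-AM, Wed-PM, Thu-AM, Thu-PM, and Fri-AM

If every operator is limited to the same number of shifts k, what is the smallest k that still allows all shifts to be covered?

With 3 operators and 9 worker-slots to fill, someone must work at least ⌈9/3⌉ = 3 shifts, so k ≥ 3.
k = 3 works: Mon-PM→Priya, Tue-AM→Ueda, Tue-PM→Ueda, Wed-AM→Priya, Wed-PM→Ueda, Thu-AM→Kahale, Thu-PM→Priya+Kahale, Fri-AM→Kahale.
Loads: Ueda 3, Priya 3, Kahale 3 — all ≤ 3.

3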